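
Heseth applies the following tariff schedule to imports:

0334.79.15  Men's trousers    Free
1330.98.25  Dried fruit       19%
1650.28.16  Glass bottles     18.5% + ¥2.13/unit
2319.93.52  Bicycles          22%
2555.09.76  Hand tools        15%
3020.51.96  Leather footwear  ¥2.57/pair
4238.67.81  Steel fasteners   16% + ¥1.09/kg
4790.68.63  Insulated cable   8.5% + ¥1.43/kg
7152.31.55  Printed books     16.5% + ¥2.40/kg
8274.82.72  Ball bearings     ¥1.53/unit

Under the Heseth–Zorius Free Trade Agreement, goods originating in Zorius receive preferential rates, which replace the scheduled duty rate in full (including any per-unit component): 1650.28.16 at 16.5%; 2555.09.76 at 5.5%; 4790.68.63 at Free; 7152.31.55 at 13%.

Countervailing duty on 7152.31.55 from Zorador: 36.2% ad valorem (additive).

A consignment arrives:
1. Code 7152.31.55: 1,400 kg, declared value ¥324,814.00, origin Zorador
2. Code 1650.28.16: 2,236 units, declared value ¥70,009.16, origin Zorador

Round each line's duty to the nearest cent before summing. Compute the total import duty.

¥192,251.35

Line 1 (7152.31.55, Zorador, 1,400 kg, ¥324,814.00):
Base rate for 7152.31.55 is 16.5% + ¥2.40/kg.
7152.31.55 has an FTA preferential rate, but origin Zorador is not Zorius; base rate stands.
Additional duty on 7152.31.55 from Zorador: +36.2%. Applied ad valorem rate: 16.5% + 36.2% = 52.7%.
Duty = ¥324,814.00 × 52.7% + 1,400 × ¥2.40 = ¥174,536.98.
Line 2 (1650.28.16, Zorador, 2,236 units, ¥70,009.16):
Base rate for 1650.28.16 is 18.5% + ¥2.13/unit.
1650.28.16 has an FTA preferential rate, but origin Zorador is not Zorius; base rate stands.
Duty = ¥70,009.16 × 18.5% + 2,236 × ¥2.13 = ¥17,714.37.
Total = ¥174,536.98 + ¥17,714.37 = ¥192,251.35.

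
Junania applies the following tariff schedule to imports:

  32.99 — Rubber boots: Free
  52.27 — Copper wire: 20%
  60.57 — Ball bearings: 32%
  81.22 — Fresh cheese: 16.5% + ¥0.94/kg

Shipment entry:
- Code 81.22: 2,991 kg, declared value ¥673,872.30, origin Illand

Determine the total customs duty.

Line 1 (81.22, Illand, 2,991 kg, ¥673,872.30):
Base rate for 81.22 is 16.5% + ¥0.94/kg.
Duty = ¥673,872.30 × 16.5% + 2,991 × ¥0.94 = ¥114,000.47.

¥114,000.47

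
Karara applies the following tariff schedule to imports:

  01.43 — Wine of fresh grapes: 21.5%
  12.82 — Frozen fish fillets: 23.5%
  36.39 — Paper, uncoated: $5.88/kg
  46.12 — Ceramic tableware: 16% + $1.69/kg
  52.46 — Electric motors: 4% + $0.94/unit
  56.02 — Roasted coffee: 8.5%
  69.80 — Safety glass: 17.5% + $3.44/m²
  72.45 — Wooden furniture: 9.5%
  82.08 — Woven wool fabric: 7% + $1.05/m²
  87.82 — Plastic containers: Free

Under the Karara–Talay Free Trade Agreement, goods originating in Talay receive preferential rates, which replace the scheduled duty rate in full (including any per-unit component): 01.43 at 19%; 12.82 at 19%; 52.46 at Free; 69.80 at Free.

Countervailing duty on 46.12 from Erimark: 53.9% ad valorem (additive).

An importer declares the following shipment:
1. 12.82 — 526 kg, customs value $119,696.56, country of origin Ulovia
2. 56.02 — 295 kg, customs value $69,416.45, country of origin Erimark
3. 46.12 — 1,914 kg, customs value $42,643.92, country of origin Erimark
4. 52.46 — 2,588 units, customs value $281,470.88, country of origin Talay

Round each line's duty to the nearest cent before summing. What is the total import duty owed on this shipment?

$67,071.85

Line 1 (12.82, Ulovia, 526 kg, $119,696.56):
Base rate for 12.82 is 23.5%.
12.82 has an FTA preferential rate, but origin Ulovia is not Talay; base rate stands.
Duty = $119,696.56 × 23.5% = $28,128.69.
Line 2 (56.02, Erimark, 295 kg, $69,416.45):
Base rate for 56.02 is 8.5%.
Duty = $69,416.45 × 8.5% = $5,900.40.
Line 3 (46.12, Erimark, 1,914 kg, $42,643.92):
Base rate for 46.12 is 16% + $1.69/kg.
Additional duty on 46.12 from Erimark: +53.9%. Applied ad valorem rate: 16% + 53.9% = 69.9%.
Duty = $42,643.92 × 69.9% + 1,914 × $1.69 = $33,042.76.
Line 4 (52.46, Talay, 2,588 units, $281,470.88):
Base rate for 52.46 is 4% + $0.94/unit.
Origin Talay qualifies under the Karara–Talay agreement and 52.46 is covered: preferential rate Free applies instead.
Duty = $281,470.88 × 0% = $0.00.
Total = $28,128.69 + $5,900.40 + $33,042.76 + $0.00 = $67,071.85.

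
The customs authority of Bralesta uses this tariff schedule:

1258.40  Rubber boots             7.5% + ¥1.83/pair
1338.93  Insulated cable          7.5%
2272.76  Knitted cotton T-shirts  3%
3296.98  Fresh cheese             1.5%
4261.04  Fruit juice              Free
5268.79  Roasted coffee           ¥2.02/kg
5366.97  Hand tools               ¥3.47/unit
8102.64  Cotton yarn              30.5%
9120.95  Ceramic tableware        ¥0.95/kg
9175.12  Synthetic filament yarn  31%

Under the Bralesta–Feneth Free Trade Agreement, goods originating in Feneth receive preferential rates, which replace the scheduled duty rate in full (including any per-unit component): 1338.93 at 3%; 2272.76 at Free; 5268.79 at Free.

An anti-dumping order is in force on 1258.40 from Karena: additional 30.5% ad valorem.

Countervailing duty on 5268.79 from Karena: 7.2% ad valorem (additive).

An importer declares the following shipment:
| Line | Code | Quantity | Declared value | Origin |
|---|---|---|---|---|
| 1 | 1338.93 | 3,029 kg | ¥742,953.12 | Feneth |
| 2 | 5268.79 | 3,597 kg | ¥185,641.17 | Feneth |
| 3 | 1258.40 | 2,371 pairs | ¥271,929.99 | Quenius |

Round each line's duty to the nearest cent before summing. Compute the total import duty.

¥47,022.27

Line 1 (1338.93, Feneth, 3,029 kg, ¥742,953.12):
Base rate for 1338.93 is 7.5%.
Origin Feneth qualifies under the Bralesta–Feneth agreement and 1338.93 is covered: preferential rate 3% applies instead.
Duty = ¥742,953.12 × 3% = ¥22,288.59.
Line 2 (5268.79, Feneth, 3,597 kg, ¥185,641.17):
Base rate for 5268.79 is ¥2.02/kg.
Origin Feneth qualifies under the Bralesta–Feneth agreement and 5268.79 is covered: preferential rate Free applies instead.
The additional-duty order on 5268.79 targets Karena, not Feneth; it does not apply.
Duty = ¥185,641.17 × 0% = ¥0.00.
Line 3 (1258.40, Quenius, 2,371 pairs, ¥271,929.99):
Base rate for 1258.40 is 7.5% + ¥1.83/pair.
The additional-duty order on 1258.40 targets Karena, not Quenius; it does not apply.
Duty = ¥271,929.99 × 7.5% + 2,371 × ¥1.83 = ¥24,733.68.
Total = ¥22,288.59 + ¥0.00 + ¥24,733.68 = ¥47,022.27.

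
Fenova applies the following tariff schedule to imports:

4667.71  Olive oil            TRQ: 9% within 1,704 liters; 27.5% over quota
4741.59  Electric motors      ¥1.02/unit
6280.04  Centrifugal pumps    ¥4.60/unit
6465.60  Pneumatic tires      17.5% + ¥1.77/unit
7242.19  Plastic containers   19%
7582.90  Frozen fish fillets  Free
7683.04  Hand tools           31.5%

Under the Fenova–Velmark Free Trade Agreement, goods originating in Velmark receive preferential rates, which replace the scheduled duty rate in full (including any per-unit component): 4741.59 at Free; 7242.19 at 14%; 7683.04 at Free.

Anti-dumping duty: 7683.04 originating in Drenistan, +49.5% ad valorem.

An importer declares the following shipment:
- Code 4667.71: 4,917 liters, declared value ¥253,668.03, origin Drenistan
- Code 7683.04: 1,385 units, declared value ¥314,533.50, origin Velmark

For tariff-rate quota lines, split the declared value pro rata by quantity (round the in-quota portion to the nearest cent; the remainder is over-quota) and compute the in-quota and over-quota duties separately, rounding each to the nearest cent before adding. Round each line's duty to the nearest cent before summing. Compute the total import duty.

¥53,495.47

Line 1 (4667.71, Drenistan, 4,917 liters, ¥253,668.03):
Code 4667.71 is under a tariff-rate quota (threshold 1,704 liters). In-quota: 1,704 liters at 9%; over-quota: 3,213 liters at 27.5%.
Pro-rata value split: in-quota = ¥253,668.03 × 1,704/4,917 = ¥87,909.36; over-quota = ¥253,668.03 − ¥87,909.36 = ¥165,758.67.
In-quota duty = ¥87,909.36 × 9% = ¥7,911.84. Over-quota duty = ¥165,758.67 × 27.5% = ¥45,583.63.
Line duty = ¥7,911.84 + ¥45,583.63 = ¥53,495.47.
Line 2 (7683.04, Velmark, 1,385 units, ¥314,533.50):
Base rate for 7683.04 is 31.5%.
Origin Velmark qualifies under the Fenova–Velmark agreement and 7683.04 is covered: preferential rate Free applies instead.
The additional-duty order on 7683.04 targets Drenistan, not Velmark; it does not apply.
Duty = ¥314,533.50 × 0% = ¥0.00.
Total = ¥53,495.47 + ¥0.00 = ¥53,495.47.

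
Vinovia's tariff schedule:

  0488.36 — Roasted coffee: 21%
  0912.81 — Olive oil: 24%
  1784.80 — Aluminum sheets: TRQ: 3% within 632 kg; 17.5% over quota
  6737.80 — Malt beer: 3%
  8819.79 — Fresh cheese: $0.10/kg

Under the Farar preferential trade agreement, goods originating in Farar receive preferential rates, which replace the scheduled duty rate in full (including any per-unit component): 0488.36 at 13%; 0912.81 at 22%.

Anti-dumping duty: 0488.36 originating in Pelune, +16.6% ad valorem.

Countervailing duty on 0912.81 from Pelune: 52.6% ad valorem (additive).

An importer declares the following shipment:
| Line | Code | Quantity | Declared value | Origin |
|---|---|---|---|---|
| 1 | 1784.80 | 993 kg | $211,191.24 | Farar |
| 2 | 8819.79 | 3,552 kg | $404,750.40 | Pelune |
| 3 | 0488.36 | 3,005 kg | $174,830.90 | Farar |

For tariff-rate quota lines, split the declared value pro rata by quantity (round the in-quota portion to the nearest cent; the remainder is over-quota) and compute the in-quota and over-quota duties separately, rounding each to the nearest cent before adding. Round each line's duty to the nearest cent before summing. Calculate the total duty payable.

$40,551.69

Line 1 (1784.80, Farar, 993 kg, $211,191.24):
Code 1784.80 is under a tariff-rate quota (threshold 632 kg). In-quota: 632 kg at 3%; over-quota: 361 kg at 17.5%.
Pro-rata value split: in-quota = $211,191.24 × 632/993 = $134,413.76; over-quota = $211,191.24 − $134,413.76 = $76,777.48.
In-quota duty = $134,413.76 × 3% = $4,032.41. Over-quota duty = $76,777.48 × 17.5% = $13,436.06.
Line duty = $4,032.41 + $13,436.06 = $17,468.47.
Line 2 (8819.79, Pelune, 3,552 kg, $404,750.40):
Base rate for 8819.79 is $0.10/kg.
Duty = 3,552 × $0.10 = $355.20.
Line 3 (0488.36, Farar, 3,005 kg, $174,830.90):
Base rate for 0488.36 is 21%.
Origin Farar qualifies under the Vinovia–Farar agreement and 0488.36 is covered: preferential rate 13% applies instead.
The additional-duty order on 0488.36 targets Pelune, not Farar; it does not apply.
Duty = $174,830.90 × 13% = $22,728.02.
Total = $17,468.47 + $355.20 + $22,728.02 = $40,551.69.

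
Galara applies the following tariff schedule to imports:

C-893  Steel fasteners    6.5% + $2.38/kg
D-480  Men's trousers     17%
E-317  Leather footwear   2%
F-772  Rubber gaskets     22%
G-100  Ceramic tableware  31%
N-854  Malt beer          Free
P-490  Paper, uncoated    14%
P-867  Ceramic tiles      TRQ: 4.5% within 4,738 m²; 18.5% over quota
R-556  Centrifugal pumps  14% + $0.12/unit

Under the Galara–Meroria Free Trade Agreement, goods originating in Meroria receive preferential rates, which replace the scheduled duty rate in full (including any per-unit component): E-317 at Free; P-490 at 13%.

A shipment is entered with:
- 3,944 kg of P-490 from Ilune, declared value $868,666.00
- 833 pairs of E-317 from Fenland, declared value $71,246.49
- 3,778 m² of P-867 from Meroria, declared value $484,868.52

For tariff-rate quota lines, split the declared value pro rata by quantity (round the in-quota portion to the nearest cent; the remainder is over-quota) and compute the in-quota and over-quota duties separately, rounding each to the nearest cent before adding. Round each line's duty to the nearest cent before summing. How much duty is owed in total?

$144,857.25

Line 1 (P-490, Ilune, 3,944 kg, $868,666.00):
Base rate for P-490 is 14%.
P-490 has an FTA preferential rate, but origin Ilune is not Meroria; base rate stands.
Duty = $868,666.00 × 14% = $121,613.24.
Line 2 (E-317, Fenland, 833 pairs, $71,246.49):
Base rate for E-317 is 2%.
E-317 has an FTA preferential rate, but origin Fenland is not Meroria; base rate stands.
Duty = $71,246.49 × 2% = $1,424.93.
Line 3 (P-867, Meroria, 3,778 m², $484,868.52):
Code P-867 is under a tariff-rate quota (threshold 4,738 m²). Quantity 3,778 m² is within the quota, so the in-quota rate 4.5% applies to the full value.
Duty = $484,868.52 × 4.5% = $21,819.08.
Total = $121,613.24 + $1,424.93 + $21,819.08 = $144,857.25.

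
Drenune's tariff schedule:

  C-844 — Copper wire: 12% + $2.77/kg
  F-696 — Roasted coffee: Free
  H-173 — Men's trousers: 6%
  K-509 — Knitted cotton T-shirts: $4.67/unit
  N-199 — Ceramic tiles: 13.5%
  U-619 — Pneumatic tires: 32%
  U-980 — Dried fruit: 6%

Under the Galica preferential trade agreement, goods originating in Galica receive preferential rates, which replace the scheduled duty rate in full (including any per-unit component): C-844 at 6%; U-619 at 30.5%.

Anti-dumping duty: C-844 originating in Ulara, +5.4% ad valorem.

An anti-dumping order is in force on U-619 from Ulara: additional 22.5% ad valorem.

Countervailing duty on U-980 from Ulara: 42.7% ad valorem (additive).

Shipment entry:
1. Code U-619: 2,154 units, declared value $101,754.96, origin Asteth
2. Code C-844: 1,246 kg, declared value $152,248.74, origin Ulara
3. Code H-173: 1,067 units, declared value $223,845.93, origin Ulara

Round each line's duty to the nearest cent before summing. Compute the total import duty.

$75,935.05

Line 1 (U-619, Asteth, 2,154 units, $101,754.96):
Base rate for U-619 is 32%.
U-619 has an FTA preferential rate, but origin Asteth is not Galica; base rate stands.
The additional-duty order on U-619 targets Ulara, not Asteth; it does not apply.
Duty = $101,754.96 × 32% = $32,561.59.
Line 2 (C-844, Ulara, 1,246 kg, $152,248.74):
Base rate for C-844 is 12% + $2.77/kg.
C-844 has an FTA preferential rate, but origin Ulara is not Galica; base rate stands.
Additional duty on C-844 from Ulara: +5.4%. Applied ad valorem rate: 12% + 5.4% = 17.4%.
Duty = $152,248.74 × 17.4% + 1,246 × $2.77 = $29,942.70.
Line 3 (H-173, Ulara, 1,067 units, $223,845.93):
Base rate for H-173 is 6%.
Duty = $223,845.93 × 6% = $13,430.76.
Total = $32,561.59 + $29,942.70 + $13,430.76 = $75,935.05.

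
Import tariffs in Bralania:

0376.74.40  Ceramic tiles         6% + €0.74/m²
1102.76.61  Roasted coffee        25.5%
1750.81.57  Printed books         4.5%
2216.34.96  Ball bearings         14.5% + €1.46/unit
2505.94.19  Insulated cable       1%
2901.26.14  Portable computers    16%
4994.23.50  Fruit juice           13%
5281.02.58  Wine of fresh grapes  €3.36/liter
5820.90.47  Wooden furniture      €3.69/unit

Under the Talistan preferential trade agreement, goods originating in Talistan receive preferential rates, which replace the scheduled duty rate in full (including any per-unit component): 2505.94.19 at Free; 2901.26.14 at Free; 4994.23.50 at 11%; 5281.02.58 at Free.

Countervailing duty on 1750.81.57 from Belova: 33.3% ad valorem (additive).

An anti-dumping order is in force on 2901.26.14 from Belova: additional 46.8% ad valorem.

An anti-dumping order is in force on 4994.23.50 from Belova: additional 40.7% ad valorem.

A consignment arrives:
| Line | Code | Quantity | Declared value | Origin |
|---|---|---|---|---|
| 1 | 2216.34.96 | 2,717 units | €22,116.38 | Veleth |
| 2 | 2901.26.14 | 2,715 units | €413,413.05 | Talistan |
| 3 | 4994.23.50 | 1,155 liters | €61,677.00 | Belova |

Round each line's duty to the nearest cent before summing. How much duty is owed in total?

€40,294.25

Line 1 (2216.34.96, Veleth, 2,717 units, €22,116.38):
Base rate for 2216.34.96 is 14.5% + €1.46/unit.
Duty = €22,116.38 × 14.5% + 2,717 × €1.46 = €7,173.70.
Line 2 (2901.26.14, Talistan, 2,715 units, €413,413.05):
Base rate for 2901.26.14 is 16%.
Origin Talistan qualifies under the Bralania–Talistan agreement and 2901.26.14 is covered: preferential rate Free applies instead.
The additional-duty order on 2901.26.14 targets Belova, not Talistan; it does not apply.
Duty = €413,413.05 × 0% = €0.00.
Line 3 (4994.23.50, Belova, 1,155 liters, €61,677.00):
Base rate for 4994.23.50 is 13%.
4994.23.50 has an FTA preferential rate, but origin Belova is not Talistan; base rate stands.
Additional duty on 4994.23.50 from Belova: +40.7%. Applied ad valorem rate: 13% + 40.7% = 53.7%.
Duty = €61,677.00 × 53.7% = €33,120.55.
Total = €7,173.70 + €0.00 + €33,120.55 = €40,294.25.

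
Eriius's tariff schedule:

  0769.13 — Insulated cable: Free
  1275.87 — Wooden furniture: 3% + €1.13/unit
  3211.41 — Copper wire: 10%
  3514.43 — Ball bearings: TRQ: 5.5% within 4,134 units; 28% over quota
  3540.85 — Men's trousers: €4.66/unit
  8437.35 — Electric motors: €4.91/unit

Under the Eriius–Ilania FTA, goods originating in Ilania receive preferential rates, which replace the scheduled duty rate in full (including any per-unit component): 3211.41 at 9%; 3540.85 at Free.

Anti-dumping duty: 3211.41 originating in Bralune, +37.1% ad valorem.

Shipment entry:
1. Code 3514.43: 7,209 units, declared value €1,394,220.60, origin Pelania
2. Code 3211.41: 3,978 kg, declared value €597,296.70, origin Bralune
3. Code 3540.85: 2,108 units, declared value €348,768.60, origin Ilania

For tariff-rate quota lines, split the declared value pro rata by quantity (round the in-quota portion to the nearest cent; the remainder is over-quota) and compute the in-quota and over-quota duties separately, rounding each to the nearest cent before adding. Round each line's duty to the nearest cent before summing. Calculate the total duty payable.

Line 1 (3514.43, Pelania, 7,209 units, €1,394,220.60):
Code 3514.43 is under a tariff-rate quota (threshold 4,134 units). In-quota: 4,134 units at 5.5%; over-quota: 3,075 units at 28%.
Pro-rata value split: in-quota = €1,394,220.60 × 4,134/7,209 = €799,515.60; over-quota = €1,394,220.60 − €799,515.60 = €594,705.00.
In-quota duty = €799,515.60 × 5.5% = €43,973.36. Over-quota duty = €594,705.00 × 28% = €166,517.40.
Line duty = €43,973.36 + €166,517.40 = €210,490.76.
Line 2 (3211.41, Bralune, 3,978 kg, €597,296.70):
Base rate for 3211.41 is 10%.
3211.41 has an FTA preferential rate, but origin Bralune is not Ilania; base rate stands.
Additional duty on 3211.41 from Bralune: +37.1%. Applied ad valorem rate: 10% + 37.1% = 47.1%.
Duty = €597,296.70 × 47.1% = €281,326.75.
Line 3 (3540.85, Ilania, 2,108 units, €348,768.60):
Base rate for 3540.85 is €4.66/unit.
Origin Ilania qualifies under the Eriius–Ilania agreement and 3540.85 is covered: preferential rate Free applies instead.
Duty = €348,768.60 × 0% = €0.00.
Total = €210,490.76 + €281,326.75 + €0.00 = €491,817.51.

€491,817.51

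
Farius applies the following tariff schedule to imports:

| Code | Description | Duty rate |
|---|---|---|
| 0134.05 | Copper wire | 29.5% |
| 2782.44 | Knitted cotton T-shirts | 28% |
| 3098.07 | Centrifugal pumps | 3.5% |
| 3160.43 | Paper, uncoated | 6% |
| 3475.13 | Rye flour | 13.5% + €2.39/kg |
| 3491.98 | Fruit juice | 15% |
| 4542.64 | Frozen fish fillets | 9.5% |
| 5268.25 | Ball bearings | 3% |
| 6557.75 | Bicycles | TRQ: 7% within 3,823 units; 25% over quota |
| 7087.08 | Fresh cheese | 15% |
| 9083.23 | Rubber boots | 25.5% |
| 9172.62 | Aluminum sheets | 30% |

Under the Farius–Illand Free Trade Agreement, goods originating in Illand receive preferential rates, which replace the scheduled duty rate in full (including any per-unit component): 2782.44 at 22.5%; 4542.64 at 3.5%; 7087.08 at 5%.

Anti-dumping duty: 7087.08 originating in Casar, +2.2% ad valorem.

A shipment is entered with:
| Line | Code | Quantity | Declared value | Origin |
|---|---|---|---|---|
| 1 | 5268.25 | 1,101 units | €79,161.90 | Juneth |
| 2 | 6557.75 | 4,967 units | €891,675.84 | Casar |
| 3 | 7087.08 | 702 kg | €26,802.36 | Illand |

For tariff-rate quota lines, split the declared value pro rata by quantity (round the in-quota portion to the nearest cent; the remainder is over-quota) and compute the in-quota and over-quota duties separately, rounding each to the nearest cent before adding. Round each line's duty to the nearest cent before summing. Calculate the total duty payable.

Line 1 (5268.25, Juneth, 1,101 units, €79,161.90):
Base rate for 5268.25 is 3%.
Duty = €79,161.90 × 3% = €2,374.86.
Line 2 (6557.75, Casar, 4,967 units, €891,675.84):
Code 6557.75 is under a tariff-rate quota (threshold 3,823 units). In-quota: 3,823 units at 7%; over-quota: 1,144 units at 25%.
Pro-rata value split: in-quota = €891,675.84 × 3,823/4,967 = €686,304.96; over-quota = €891,675.84 − €686,304.96 = €205,370.88.
In-quota duty = €686,304.96 × 7% = €48,041.35. Over-quota duty = €205,370.88 × 25% = €51,342.72.
Line duty = €48,041.35 + €51,342.72 = €99,384.07.
Line 3 (7087.08, Illand, 702 kg, €26,802.36):
Base rate for 7087.08 is 15%.
Origin Illand qualifies under the Farius–Illand agreement and 7087.08 is covered: preferential rate 5% applies instead.
The additional-duty order on 7087.08 targets Casar, not Illand; it does not apply.
Duty = €26,802.36 × 5% = €1,340.12.
Total = €2,374.86 + €99,384.07 + €1,340.12 = €103,099.05.

€103,099.05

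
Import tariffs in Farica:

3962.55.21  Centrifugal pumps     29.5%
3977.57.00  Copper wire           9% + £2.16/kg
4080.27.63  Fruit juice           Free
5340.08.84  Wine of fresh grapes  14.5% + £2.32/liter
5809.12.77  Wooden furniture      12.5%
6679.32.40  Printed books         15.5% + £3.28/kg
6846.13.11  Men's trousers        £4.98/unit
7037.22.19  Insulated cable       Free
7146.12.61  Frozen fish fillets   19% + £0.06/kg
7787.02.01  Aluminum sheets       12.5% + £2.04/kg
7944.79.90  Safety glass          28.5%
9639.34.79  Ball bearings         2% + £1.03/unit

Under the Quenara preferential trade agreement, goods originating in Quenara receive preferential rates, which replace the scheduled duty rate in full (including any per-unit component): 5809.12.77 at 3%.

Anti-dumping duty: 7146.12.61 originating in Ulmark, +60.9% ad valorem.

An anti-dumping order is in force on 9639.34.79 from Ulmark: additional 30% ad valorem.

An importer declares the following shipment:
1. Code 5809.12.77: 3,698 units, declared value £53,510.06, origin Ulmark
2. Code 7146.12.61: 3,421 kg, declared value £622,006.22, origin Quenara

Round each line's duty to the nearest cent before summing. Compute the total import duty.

Line 1 (5809.12.77, Ulmark, 3,698 units, £53,510.06):
Base rate for 5809.12.77 is 12.5%.
5809.12.77 has an FTA preferential rate, but origin Ulmark is not Quenara; base rate stands.
Duty = £53,510.06 × 12.5% = £6,688.76.
Line 2 (7146.12.61, Quenara, 3,421 kg, £622,006.22):
Base rate for 7146.12.61 is 19% + £0.06/kg.
Origin Quenara is the FTA partner but 7146.12.61 is not on the preference list; base rate stands.
The additional-duty order on 7146.12.61 targets Ulmark, not Quenara; it does not apply.
Duty = £622,006.22 × 19% + 3,421 × £0.06 = £118,386.44.
Total = £6,688.76 + £118,386.44 = £125,075.20.

£125,075.20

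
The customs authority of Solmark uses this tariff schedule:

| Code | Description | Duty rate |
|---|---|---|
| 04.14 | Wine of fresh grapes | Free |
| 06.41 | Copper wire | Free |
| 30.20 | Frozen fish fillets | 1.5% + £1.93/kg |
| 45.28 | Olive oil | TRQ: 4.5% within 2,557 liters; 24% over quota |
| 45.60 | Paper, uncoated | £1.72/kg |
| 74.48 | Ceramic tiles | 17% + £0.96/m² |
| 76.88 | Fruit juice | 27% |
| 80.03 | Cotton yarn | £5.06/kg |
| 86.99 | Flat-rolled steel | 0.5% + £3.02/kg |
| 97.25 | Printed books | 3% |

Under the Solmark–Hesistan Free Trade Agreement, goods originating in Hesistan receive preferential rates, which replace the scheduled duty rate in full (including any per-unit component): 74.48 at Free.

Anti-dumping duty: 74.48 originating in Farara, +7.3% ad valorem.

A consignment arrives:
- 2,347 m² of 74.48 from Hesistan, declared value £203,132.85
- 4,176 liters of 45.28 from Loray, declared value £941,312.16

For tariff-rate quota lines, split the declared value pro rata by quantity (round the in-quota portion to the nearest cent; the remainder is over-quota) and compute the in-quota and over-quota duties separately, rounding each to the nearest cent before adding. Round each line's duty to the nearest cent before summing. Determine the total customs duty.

Line 1 (74.48, Hesistan, 2,347 m², £203,132.85):
Base rate for 74.48 is 17% + £0.96/m².
Origin Hesistan qualifies under the Solmark–Hesistan agreement and 74.48 is covered: preferential rate Free applies instead.
The additional-duty order on 74.48 targets Farara, not Hesistan; it does not apply.
Duty = £203,132.85 × 0% = £0.00.
Line 2 (45.28, Loray, 4,176 liters, £941,312.16):
Code 45.28 is under a tariff-rate quota (threshold 2,557 liters). In-quota: 2,557 liters at 4.5%; over-quota: 1,619 liters at 24%.
Pro-rata value split: in-quota = £941,312.16 × 2,557/4,176 = £576,373.37; over-quota = £941,312.16 − £576,373.37 = £364,938.79.
In-quota duty = £576,373.37 × 4.5% = £25,936.80. Over-quota duty = £364,938.79 × 24% = £87,585.31.
Line duty = £25,936.80 + £87,585.31 = £113,522.11.
Total = £0.00 + £113,522.11 = £113,522.11.

£113,522.11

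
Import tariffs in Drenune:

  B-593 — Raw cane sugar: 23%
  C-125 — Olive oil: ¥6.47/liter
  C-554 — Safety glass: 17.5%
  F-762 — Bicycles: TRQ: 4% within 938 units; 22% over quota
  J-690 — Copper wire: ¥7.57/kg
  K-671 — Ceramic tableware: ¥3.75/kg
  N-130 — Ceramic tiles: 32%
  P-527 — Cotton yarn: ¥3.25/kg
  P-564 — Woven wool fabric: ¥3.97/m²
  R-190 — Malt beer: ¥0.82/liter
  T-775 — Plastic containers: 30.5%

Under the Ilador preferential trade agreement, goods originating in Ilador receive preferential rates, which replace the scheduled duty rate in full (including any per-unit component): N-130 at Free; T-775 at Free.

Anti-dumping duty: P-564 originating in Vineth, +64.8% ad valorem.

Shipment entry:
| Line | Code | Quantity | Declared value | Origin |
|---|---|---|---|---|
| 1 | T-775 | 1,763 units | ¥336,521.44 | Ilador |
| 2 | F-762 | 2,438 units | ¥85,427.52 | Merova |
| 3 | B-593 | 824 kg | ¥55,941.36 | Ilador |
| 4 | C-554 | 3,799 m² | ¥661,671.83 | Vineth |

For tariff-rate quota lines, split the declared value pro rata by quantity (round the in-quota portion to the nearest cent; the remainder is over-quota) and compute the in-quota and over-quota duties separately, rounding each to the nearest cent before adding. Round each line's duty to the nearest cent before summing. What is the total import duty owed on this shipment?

Line 1 (T-775, Ilador, 1,763 units, ¥336,521.44):
Base rate for T-775 is 30.5%.
Origin Ilador qualifies under the Drenune–Ilador agreement and T-775 is covered: preferential rate Free applies instead.
Duty = ¥336,521.44 × 0% = ¥0.00.
Line 2 (F-762, Merova, 2,438 units, ¥85,427.52):
Code F-762 is under a tariff-rate quota (threshold 938 units). In-quota: 938 units at 4%; over-quota: 1,500 units at 22%.
Pro-rata value split: in-quota = ¥85,427.52 × 938/2,438 = ¥32,867.52; over-quota = ¥85,427.52 − ¥32,867.52 = ¥52,560.00.
In-quota duty = ¥32,867.52 × 4% = ¥1,314.70. Over-quota duty = ¥52,560.00 × 22% = ¥11,563.20.
Line duty = ¥1,314.70 + ¥11,563.20 = ¥12,877.90.
Line 3 (B-593, Ilador, 824 kg, ¥55,941.36):
Base rate for B-593 is 23%.
Origin Ilador is the FTA partner but B-593 is not on the preference list; base rate stands.
Duty = ¥55,941.36 × 23% = ¥12,866.51.
Line 4 (C-554, Vineth, 3,799 m², ¥661,671.83):
Base rate for C-554 is 17.5%.
Duty = ¥661,671.83 × 17.5% = ¥115,792.57.
Total = ¥0.00 + ¥12,877.90 + ¥12,866.51 + ¥115,792.57 = ¥141,536.98.

¥141,536.98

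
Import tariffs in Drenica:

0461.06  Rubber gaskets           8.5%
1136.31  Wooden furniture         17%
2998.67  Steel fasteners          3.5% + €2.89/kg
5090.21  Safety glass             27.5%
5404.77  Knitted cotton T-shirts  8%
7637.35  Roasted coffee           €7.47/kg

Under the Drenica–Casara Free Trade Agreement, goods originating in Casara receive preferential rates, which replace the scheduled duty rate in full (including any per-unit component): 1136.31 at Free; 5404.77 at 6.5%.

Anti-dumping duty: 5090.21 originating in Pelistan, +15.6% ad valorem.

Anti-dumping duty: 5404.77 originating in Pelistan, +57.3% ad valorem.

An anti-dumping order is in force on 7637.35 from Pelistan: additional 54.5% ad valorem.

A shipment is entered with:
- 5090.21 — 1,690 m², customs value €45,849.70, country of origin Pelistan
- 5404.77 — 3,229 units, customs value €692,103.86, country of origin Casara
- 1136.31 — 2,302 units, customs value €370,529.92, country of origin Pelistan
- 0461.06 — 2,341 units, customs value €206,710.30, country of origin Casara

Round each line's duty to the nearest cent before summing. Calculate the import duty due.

€145,308.44

Line 1 (5090.21, Pelistan, 1,690 m², €45,849.70):
Base rate for 5090.21 is 27.5%.
Additional duty on 5090.21 from Pelistan: +15.6%. Applied ad valorem rate: 27.5% + 15.6% = 43.1%.
Duty = €45,849.70 × 43.1% = €19,761.22.
Line 2 (5404.77, Casara, 3,229 units, €692,103.86):
Base rate for 5404.77 is 8%.
Origin Casara qualifies under the Drenica–Casara agreement and 5404.77 is covered: preferential rate 6.5% applies instead.
The additional-duty order on 5404.77 targets Pelistan, not Casara; it does not apply.
Duty = €692,103.86 × 6.5% = €44,986.75.
Line 3 (1136.31, Pelistan, 2,302 units, €370,529.92):
Base rate for 1136.31 is 17%.
1136.31 has an FTA preferential rate, but origin Pelistan is not Casara; base rate stands.
Duty = €370,529.92 × 17% = €62,990.09.
Line 4 (0461.06, Casara, 2,341 units, €206,710.30):
Base rate for 0461.06 is 8.5%.
Origin Casara is the FTA partner but 0461.06 is not on the preference list; base rate stands.
Duty = €206,710.30 × 8.5% = €17,570.38.
Total = €19,761.22 + €44,986.75 + €62,990.09 + €17,570.38 = €145,308.44.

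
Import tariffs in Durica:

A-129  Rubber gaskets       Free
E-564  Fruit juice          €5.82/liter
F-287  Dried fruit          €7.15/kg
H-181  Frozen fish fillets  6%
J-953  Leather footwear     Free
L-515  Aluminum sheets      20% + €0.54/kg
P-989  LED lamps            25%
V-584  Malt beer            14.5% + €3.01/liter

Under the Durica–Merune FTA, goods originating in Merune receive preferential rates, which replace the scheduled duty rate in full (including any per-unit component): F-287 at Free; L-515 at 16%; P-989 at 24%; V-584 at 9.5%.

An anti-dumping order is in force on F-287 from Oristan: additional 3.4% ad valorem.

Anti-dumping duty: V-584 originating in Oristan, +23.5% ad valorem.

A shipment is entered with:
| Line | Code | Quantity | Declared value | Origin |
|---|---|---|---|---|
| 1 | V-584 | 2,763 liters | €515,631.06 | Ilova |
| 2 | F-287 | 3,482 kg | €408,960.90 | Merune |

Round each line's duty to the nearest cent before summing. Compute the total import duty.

€83,083.13

Line 1 (V-584, Ilova, 2,763 liters, €515,631.06):
Base rate for V-584 is 14.5% + €3.01/liter.
V-584 has an FTA preferential rate, but origin Ilova is not Merune; base rate stands.
The additional-duty order on V-584 targets Oristan, not Ilova; it does not apply.
Duty = €515,631.06 × 14.5% + 2,763 × €3.01 = €83,083.13.
Line 2 (F-287, Merune, 3,482 kg, €408,960.90):
Base rate for F-287 is €7.15/kg.
Origin Merune qualifies under the Durica–Merune agreement and F-287 is covered: preferential rate Free applies instead.
The additional-duty order on F-287 targets Oristan, not Merune; it does not apply.
Duty = €408,960.90 × 0% = €0.00.
Total = €83,083.13 + €0.00 = €83,083.13.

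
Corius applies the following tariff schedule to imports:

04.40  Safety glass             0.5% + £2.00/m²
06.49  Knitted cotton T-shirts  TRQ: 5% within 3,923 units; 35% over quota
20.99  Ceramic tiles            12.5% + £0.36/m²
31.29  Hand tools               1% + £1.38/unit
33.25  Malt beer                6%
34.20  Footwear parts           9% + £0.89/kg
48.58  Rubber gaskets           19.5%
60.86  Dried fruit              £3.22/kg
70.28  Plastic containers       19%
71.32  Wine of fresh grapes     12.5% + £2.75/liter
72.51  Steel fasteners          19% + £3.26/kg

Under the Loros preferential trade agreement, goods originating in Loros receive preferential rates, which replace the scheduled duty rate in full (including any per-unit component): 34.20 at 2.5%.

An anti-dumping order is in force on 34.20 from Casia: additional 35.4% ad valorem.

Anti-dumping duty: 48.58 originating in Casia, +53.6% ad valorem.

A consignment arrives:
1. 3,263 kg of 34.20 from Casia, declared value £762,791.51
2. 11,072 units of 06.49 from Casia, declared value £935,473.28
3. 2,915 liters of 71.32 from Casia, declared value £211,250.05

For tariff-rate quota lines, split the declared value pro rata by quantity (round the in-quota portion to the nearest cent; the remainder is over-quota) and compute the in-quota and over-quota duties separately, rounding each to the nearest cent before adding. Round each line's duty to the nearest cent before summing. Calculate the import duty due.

£603,985.37

Line 1 (34.20, Casia, 3,263 kg, £762,791.51):
Base rate for 34.20 is 9% + £0.89/kg.
34.20 has an FTA preferential rate, but origin Casia is not Loros; base rate stands.
Additional duty on 34.20 from Casia: +35.4%. Applied ad valorem rate: 9% + 35.4% = 44.4%.
Duty = £762,791.51 × 44.4% + 3,263 × £0.89 = £341,583.50.
Line 2 (06.49, Casia, 11,072 units, £935,473.28):
Code 06.49 is under a tariff-rate quota (threshold 3,923 units). In-quota: 3,923 units at 5%; over-quota: 7,149 units at 35%.
Pro-rata value split: in-quota = £935,473.28 × 3,923/11,072 = £331,454.27; over-quota = £935,473.28 − £331,454.27 = £604,019.01.
In-quota duty = £331,454.27 × 5% = £16,572.71. Over-quota duty = £604,019.01 × 35% = £211,406.65.
Line duty = £16,572.71 + £211,406.65 = £227,979.36.
Line 3 (71.32, Casia, 2,915 liters, £211,250.05):
Base rate for 71.32 is 12.5% + £2.75/liter.
Duty = £211,250.05 × 12.5% + 2,915 × £2.75 = £34,422.51.
Total = £341,583.50 + £227,979.36 + £34,422.51 = £603,985.37.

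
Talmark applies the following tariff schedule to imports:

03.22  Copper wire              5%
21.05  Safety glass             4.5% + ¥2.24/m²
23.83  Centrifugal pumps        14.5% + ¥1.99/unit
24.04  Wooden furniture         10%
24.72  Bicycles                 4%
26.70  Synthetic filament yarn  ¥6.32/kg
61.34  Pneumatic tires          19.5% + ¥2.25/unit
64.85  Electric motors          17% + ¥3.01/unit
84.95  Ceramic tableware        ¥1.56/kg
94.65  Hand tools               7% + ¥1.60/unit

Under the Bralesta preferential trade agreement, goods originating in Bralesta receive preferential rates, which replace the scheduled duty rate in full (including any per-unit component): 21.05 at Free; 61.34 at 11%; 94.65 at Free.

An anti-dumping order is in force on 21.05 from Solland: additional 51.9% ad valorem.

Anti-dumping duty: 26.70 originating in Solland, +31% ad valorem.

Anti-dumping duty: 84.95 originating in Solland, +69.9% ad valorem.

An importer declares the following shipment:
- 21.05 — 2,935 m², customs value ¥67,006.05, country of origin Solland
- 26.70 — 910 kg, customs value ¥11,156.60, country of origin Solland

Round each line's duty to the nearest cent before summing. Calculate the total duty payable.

¥53,575.56

Line 1 (21.05, Solland, 2,935 m², ¥67,006.05):
Base rate for 21.05 is 4.5% + ¥2.24/m².
21.05 has an FTA preferential rate, but origin Solland is not Bralesta; base rate stands.
Additional duty on 21.05 from Solland: +51.9%. Applied ad valorem rate: 4.5% + 51.9% = 56.4%.
Duty = ¥67,006.05 × 56.4% + 2,935 × ¥2.24 = ¥44,365.81.
Line 2 (26.70, Solland, 910 kg, ¥11,156.60):
Base rate for 26.70 is ¥6.32/kg.
Additional duty on 26.70 from Solland: +31% ad valorem. Applied ad valorem rate = 31%.
Duty = ¥11,156.60 × 31% + 910 × ¥6.32 = ¥9,209.75.
Total = ¥44,365.81 + ¥9,209.75 = ¥53,575.56.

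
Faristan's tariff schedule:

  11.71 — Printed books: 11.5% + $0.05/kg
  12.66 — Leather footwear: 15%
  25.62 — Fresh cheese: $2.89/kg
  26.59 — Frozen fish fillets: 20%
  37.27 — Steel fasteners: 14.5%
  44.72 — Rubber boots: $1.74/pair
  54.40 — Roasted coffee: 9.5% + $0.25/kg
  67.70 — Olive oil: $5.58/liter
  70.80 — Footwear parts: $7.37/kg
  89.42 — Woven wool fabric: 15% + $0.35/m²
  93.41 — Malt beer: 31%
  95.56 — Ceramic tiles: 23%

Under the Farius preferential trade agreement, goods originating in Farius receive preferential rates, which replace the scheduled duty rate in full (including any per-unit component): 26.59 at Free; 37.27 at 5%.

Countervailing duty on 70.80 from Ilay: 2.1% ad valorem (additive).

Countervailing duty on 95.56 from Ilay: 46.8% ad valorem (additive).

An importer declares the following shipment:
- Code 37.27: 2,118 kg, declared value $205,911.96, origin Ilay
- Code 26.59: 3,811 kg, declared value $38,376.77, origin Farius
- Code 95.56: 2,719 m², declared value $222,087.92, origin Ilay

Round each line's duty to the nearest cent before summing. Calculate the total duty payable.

$184,874.60

Line 1 (37.27, Ilay, 2,118 kg, $205,911.96):
Base rate for 37.27 is 14.5%.
37.27 has an FTA preferential rate, but origin Ilay is not Farius; base rate stands.
Duty = $205,911.96 × 14.5% = $29,857.23.
Line 2 (26.59, Farius, 3,811 kg, $38,376.77):
Base rate for 26.59 is 20%.
Origin Farius qualifies under the Faristan–Farius agreement and 26.59 is covered: preferential rate Free applies instead.
Duty = $38,376.77 × 0% = $0.00.
Line 3 (95.56, Ilay, 2,719 m², $222,087.92):
Base rate for 95.56 is 23%.
Additional duty on 95.56 from Ilay: +46.8%. Applied ad valorem rate: 23% + 46.8% = 69.8%.
Duty = $222,087.92 × 69.8% = $155,017.37.
Total = $29,857.23 + $0.00 + $155,017.37 = $184,874.60.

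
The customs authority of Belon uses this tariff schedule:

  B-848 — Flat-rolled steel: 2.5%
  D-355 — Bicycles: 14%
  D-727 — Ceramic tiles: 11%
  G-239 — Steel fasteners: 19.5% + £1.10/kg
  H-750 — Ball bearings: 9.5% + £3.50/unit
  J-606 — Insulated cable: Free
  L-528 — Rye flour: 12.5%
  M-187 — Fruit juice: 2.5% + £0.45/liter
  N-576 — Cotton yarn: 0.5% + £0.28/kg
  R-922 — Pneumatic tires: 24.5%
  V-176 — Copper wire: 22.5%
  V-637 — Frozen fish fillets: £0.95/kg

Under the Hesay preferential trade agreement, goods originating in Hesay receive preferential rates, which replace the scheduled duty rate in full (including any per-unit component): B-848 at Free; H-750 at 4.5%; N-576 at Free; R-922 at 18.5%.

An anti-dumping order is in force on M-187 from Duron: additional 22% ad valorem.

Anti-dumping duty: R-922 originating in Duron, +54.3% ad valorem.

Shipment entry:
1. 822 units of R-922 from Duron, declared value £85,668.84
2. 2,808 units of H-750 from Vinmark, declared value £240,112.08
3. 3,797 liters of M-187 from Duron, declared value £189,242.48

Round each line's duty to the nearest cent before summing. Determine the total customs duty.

Line 1 (R-922, Duron, 822 units, £85,668.84):
Base rate for R-922 is 24.5%.
R-922 has an FTA preferential rate, but origin Duron is not Hesay; base rate stands.
Additional duty on R-922 from Duron: +54.3%. Applied ad valorem rate: 24.5% + 54.3% = 78.8%.
Duty = £85,668.84 × 78.8% = £67,507.05.
Line 2 (H-750, Vinmark, 2,808 units, £240,112.08):
Base rate for H-750 is 9.5% + £3.50/unit.
H-750 has an FTA preferential rate, but origin Vinmark is not Hesay; base rate stands.
Duty = £240,112.08 × 9.5% + 2,808 × £3.50 = £32,638.65.
Line 3 (M-187, Duron, 3,797 liters, £189,242.48):
Base rate for M-187 is 2.5% + £0.45/liter.
Additional duty on M-187 from Duron: +22%. Applied ad valorem rate: 2.5% + 22% = 24.5%.
Duty = £189,242.48 × 24.5% + 3,797 × £0.45 = £48,073.06.
Total = £67,507.05 + £32,638.65 + £48,073.06 = £148,218.76.

£148,218.76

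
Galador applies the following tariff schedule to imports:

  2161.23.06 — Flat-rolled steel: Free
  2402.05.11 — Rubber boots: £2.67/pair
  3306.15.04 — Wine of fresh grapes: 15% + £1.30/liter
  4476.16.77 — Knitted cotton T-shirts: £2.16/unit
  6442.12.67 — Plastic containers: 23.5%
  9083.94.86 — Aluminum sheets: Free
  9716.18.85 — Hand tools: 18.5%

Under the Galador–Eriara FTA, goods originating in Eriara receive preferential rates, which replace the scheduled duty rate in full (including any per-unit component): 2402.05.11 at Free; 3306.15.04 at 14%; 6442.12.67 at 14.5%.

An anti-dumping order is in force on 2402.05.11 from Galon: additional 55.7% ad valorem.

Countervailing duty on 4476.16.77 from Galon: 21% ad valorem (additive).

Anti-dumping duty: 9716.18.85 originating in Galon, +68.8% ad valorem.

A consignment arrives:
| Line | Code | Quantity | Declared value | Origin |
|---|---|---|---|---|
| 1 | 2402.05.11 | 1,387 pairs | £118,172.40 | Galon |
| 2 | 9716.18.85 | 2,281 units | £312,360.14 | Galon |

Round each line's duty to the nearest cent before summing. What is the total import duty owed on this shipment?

Line 1 (2402.05.11, Galon, 1,387 pairs, £118,172.40):
Base rate for 2402.05.11 is £2.67/pair.
2402.05.11 has an FTA preferential rate, but origin Galon is not Eriara; base rate stands.
Additional duty on 2402.05.11 from Galon: +55.7% ad valorem. Applied ad valorem rate = 55.7%.
Duty = £118,172.40 × 55.7% + 1,387 × £2.67 = £69,525.32.
Line 2 (9716.18.85, Galon, 2,281 units, £312,360.14):
Base rate for 9716.18.85 is 18.5%.
Additional duty on 9716.18.85 from Galon: +68.8%. Applied ad valorem rate: 18.5% + 68.8% = 87.3%.
Duty = £312,360.14 × 87.3% = £272,690.40.
Total = £69,525.32 + £272,690.40 = £342,215.72.

£342,215.72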